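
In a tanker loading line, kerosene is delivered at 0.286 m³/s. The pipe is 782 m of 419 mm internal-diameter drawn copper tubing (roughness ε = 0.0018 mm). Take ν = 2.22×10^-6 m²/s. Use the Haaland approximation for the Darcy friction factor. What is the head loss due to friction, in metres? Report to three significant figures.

h_f ≈ 5.60 m

V = 4Q/(πD²) = 4·0.286/(π·0.419²) = 2.074 m/s
Re = VD/ν = 2.074·0.419/2.22×10^-6 = 3.91×10^5 → turbulent
ε/D = 0.0018/419 = 4.30×10^-6
Haaland: f = 0.01369
h_f = f(L/D)V²/(2g) = 0.01369·(782/0.419)·2.074²/(2·9.81) = 5.604 m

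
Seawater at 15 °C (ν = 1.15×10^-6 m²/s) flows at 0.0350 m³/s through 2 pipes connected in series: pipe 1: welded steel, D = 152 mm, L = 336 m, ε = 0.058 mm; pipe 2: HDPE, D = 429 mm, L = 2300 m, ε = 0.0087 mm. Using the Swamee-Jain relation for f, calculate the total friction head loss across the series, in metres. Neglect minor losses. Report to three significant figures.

Pipe 1: V = 1.929 m/s, Re = 2.55×10^5, ε/D = 3.82×10^-4, f = 0.01786, h_1 = f(L/D)V²/2g = 7.485 m
Pipe 2: V = 0.2421 m/s, Re = 9.03×10^4, ε/D = 2.03×10^-5, f = 0.01837, h_2 = f(L/D)V²/2g = 0.2942 m
Series → Q common, losses add: H = Σh = 7.780 m

H ≈ 7.78 m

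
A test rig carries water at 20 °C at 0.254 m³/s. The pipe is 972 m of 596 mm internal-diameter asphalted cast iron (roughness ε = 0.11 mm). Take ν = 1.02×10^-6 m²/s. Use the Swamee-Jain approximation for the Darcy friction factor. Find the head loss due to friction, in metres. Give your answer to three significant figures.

V = 4Q/(πD²) = 4·0.254/(π·0.596²) = 0.9104 m/s
Re = VD/ν = 0.9104·0.596/1.02×10^-6 = 5.32×10^5 → turbulent
ε/D = 0.11/596 = 1.85×10^-4
Swamee-Jain: f = 0.01528
h_f = f(L/D)V²/(2g) = 0.01528·(972/0.596)·0.9104²/(2·9.81) = 1.053 m

h_f ≈ 1.05 m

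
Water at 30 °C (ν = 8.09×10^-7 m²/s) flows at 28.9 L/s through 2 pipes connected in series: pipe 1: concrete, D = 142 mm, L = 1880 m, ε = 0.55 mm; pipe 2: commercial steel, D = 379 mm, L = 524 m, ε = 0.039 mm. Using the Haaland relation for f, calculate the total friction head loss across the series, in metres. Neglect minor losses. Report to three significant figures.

Pipe 1: V = 1.825 m/s, Re = 3.20×10^5, ε/D = 0.00387, f = 0.02853, h_1 = f(L/D)V²/2g = 64.10 m
Pipe 2: V = 0.2562 m/s, Re = 1.20×10^5, ε/D = 1.03×10^-4, f = 0.01768, h_2 = f(L/D)V²/2g = 0.08174 m
Series → Q common, losses add: H = Σh = 64.18 m

H ≈ 64.2 m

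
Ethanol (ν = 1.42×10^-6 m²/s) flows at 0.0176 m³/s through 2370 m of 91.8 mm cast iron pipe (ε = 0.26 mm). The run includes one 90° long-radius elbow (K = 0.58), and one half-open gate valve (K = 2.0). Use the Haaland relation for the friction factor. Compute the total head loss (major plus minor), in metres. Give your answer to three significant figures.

V = 4Q/(πD²) = 2.659 m/s; V²/2g = 0.3604 m
Re = 1.72×10^5, ε/D = 0.00283 → f = 0.02652 (Haaland)
Major: h_f = f(L/D)·V²/2g = 0.02652·25817·0.3604 = 246.8 m
Minor: ΣK = 2.58; h_m = ΣK·V²/2g = 0.9298 m
Total H_L = 246.8 + 0.9298 = 247.7 m

H_L ≈ 248 m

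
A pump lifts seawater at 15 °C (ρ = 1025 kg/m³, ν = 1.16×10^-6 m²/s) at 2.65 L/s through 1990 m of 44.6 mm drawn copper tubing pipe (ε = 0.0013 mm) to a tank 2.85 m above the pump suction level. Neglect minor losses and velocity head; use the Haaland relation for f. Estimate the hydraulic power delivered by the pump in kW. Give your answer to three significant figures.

P_hyd ≈ 3.50 kW

V = 4Q/(πD²) = 1.696 m/s; Re = 6.52×10^4; ε/D = 2.91×10^-5; f = 0.01962
h_f = f(L/D)V²/2g = 128.3 m
Total head H = z + h_f = 2.85 + 128.3 = 131.2 m
P_hyd = ρgQH = 1025·9.81·0.00265·131.2 = 3.496 kW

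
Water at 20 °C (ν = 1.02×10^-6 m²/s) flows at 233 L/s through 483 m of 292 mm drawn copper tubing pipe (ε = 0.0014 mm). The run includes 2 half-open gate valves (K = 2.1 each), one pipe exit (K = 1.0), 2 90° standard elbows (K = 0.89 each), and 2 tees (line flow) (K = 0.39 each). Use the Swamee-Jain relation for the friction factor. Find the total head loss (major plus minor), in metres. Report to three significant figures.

V = 4Q/(πD²) = 3.479 m/s; V²/2g = 0.6170 m
Re = 9.96×10^5, ε/D = 4.79×10^-6 → f = 0.01173 (Swamee-Jain)
Major: h_f = f(L/D)·V²/2g = 0.01173·1654·0.6170 = 11.98 m
Minor: ΣK = 7.76; h_m = ΣK·V²/2g = 4.788 m
Total H_L = 11.98 + 4.788 = 16.76 m

H_L ≈ 16.8 m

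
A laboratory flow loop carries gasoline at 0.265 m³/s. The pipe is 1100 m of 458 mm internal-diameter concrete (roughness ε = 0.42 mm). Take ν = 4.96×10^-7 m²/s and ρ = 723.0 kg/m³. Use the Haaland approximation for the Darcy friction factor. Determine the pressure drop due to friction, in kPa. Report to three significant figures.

V = 4Q/(πD²) = 4·0.265/(π·0.458²) = 1.609 m/s
Re = VD/ν = 1.609·0.458/4.96×10^-7 = 1.49×10^6 → turbulent
ε/D = 0.42/458 = 9.17×10^-4
Haaland: f = 0.01946
h_f = f(L/D)V²/(2g) = 0.01946·(1100/0.458)·1.609²/(2·9.81) = 6.163 m
Δp = ρg·h_f = 723.0·9.81·6.163 = 43.71 kPa

Δp ≈ 43.7 kPa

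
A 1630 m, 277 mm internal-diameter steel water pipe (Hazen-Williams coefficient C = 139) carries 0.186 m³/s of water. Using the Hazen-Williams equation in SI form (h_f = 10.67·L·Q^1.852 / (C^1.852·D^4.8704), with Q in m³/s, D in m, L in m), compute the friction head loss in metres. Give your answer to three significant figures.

h_f ≈ 43.0 m

h_f = 10.67·1630·0.186^1.852 / (139^1.852·0.277^4.8704) = 43.05 m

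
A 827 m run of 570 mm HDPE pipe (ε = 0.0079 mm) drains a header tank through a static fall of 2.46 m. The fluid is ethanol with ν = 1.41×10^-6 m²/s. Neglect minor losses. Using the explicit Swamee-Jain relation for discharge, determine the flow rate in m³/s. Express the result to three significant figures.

Swamee-Jain (Type II): Q = -0.965·√(gD⁵h_f/L)·ln[ε/(3.7D) + √(3.17ν²L/(gD³h_f))]
√(gD⁵h_f/L) = √(9.81·0.570⁵·2.46/827) = 0.04190
ε/(3.7D) = 3.75×10^-6; √(3.17ν²L/(gD³h_f)) = 3.41×10^-5
Q = -0.965·0.04190·ln(3.790×10^-5) = 0.4117 m³/s
Check: V = 1.61 m/s, Re = 6.52×10^5, f = 0.01275, h_f = 2.45 m ≈ 2.46 m ✓

Q ≈ 0.412 m³/s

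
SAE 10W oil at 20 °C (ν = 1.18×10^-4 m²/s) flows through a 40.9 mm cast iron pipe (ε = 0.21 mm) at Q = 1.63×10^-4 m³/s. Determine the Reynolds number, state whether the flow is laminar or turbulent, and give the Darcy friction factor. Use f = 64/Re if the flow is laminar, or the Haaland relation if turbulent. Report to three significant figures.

Re ≈ 43.0; laminar; f = 64/Re ≈ 1.49

V = 4Q/(πD²) = 0.1241 m/s
Re = VD/ν = 0.1241·0.0409/1.18×10^-4 = 43.0
Re < 2300 → laminar → f = 64/Re = 1.488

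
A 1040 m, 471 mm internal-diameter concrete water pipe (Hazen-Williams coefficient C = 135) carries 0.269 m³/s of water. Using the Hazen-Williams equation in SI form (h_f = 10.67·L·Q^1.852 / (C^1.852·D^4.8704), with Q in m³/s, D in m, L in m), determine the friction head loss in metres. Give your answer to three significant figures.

h_f = 10.67·1040·0.269^1.852 / (135^1.852·0.471^4.8704) = 4.328 m

h_f ≈ 4.33 m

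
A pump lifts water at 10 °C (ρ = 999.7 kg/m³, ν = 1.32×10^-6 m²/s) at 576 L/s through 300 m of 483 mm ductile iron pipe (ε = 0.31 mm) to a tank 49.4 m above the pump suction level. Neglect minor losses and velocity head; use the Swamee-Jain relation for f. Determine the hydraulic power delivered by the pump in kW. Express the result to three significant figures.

P_hyd ≈ 311 kW

V = 4Q/(πD²) = 3.144 m/s; Re = 1.15×10^6; ε/D = 6.42×10^-4; f = 0.01813
h_f = f(L/D)V²/2g = 5.673 m
Total head H = z + h_f = 49.4 + 5.673 = 55.07 m
P_hyd = ρgQH = 999.7·9.81·0.576·55.07 = 311.1 kW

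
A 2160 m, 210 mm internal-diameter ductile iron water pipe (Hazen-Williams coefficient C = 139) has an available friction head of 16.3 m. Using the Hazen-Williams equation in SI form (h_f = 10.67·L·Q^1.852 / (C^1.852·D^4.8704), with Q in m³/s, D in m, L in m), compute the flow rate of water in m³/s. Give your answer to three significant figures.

Q ≈ 0.0457 m³/s

Rearranging: Q = [h_f·C^1.852·D^4.8704 / (10.67·L)]^(1/1.852)
Q = [16.3·139^1.852·0.210^4.8704 / (10.67·2160)]^0.540 = 0.04565 m³/s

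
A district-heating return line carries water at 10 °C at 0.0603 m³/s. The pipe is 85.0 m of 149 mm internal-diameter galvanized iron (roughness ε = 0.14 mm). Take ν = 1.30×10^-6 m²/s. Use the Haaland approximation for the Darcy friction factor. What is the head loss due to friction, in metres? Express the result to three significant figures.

V = 4Q/(πD²) = 4·0.0603/(π·0.149²) = 3.458 m/s
Re = VD/ν = 3.458·0.149/1.30×10^-6 = 3.96×10^5 → turbulent
ε/D = 0.14/149 = 9.40×10^-4
Haaland: f = 0.02006
h_f = f(L/D)V²/(2g) = 0.02006·(85.0/0.149)·3.458²/(2·9.81) = 6.976 m

h_f ≈ 6.98 m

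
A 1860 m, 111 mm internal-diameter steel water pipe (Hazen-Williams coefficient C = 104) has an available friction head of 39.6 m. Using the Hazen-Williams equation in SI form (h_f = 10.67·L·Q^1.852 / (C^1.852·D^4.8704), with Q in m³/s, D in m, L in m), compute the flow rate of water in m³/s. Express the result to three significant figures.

Rearranging: Q = [h_f·C^1.852·D^4.8704 / (10.67·L)]^(1/1.852)
Q = [39.6·104^1.852·0.111^4.8704 / (10.67·1860)]^0.540 = 0.01118 m³/s

Q ≈ 0.0112 m³/s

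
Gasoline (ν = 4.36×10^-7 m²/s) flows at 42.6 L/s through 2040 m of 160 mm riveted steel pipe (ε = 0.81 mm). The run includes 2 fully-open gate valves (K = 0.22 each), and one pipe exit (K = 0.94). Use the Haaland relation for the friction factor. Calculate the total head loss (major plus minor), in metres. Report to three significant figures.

H_L ≈ 89.7 m

V = 4Q/(πD²) = 2.119 m/s; V²/2g = 0.2288 m
Re = 7.78×10^5, ε/D = 0.00506 → f = 0.03065 (Haaland)
Major: h_f = f(L/D)·V²/2g = 0.03065·12750·0.2288 = 89.43 m
Minor: ΣK = 1.38; h_m = ΣK·V²/2g = 0.3157 m
Total H_L = 89.43 + 0.3157 = 89.74 m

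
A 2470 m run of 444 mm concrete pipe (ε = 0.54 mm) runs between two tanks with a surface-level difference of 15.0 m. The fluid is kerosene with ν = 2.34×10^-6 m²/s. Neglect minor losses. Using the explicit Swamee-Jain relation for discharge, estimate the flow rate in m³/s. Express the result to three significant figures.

Swamee-Jain (Type II): Q = -0.965·√(gD⁵h_f/L)·ln[ε/(3.7D) + √(3.17ν²L/(gD³h_f))]
√(gD⁵h_f/L) = √(9.81·0.444⁵·15.0/2470) = 0.03206
ε/(3.7D) = 3.29×10^-4; √(3.17ν²L/(gD³h_f)) = 5.77×10^-5
Q = -0.965·0.03206·ln(3.864×10^-4) = 0.2431 m³/s
Check: V = 1.57 m/s, Re = 2.98×10^5, f = 0.02161, h_f = 15.1 m ≈ 15.0 m ✓

Q ≈ 0.243 m³/s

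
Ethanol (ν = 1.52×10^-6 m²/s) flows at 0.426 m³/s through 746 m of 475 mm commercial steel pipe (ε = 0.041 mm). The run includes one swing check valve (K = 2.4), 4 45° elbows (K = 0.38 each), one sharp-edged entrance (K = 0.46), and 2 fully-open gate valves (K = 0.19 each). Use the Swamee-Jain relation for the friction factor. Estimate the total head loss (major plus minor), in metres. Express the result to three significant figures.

V = 4Q/(πD²) = 2.404 m/s; V²/2g = 0.2946 m
Re = 7.51×10^5, ε/D = 8.63×10^-5 → f = 0.01367 (Swamee-Jain)
Major: h_f = f(L/D)·V²/2g = 0.01367·1571·0.2946 = 6.323 m
Minor: ΣK = 4.76; h_m = ΣK·V²/2g = 1.402 m
Total H_L = 6.323 + 1.402 = 7.725 m

H_L ≈ 7.73 m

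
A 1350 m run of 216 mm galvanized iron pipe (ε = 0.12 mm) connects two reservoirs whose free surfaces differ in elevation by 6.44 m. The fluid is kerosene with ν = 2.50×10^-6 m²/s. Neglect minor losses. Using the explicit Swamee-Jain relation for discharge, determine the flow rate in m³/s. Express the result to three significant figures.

Swamee-Jain (Type II): Q = -0.965·√(gD⁵h_f/L)·ln[ε/(3.7D) + √(3.17ν²L/(gD³h_f))]
√(gD⁵h_f/L) = √(9.81·0.216⁵·6.44/1350) = 0.004691
ε/(3.7D) = 1.50×10^-4; √(3.17ν²L/(gD³h_f)) = 2.05×10^-4
Q = -0.965·0.004691·ln(3.551×10^-4) = 0.03596 m³/s
Check: V = 0.981 m/s, Re = 8.48×10^4, f = 0.02109, h_f = 6.47 m ≈ 6.44 m ✓

Q ≈ 0.0360 m³/s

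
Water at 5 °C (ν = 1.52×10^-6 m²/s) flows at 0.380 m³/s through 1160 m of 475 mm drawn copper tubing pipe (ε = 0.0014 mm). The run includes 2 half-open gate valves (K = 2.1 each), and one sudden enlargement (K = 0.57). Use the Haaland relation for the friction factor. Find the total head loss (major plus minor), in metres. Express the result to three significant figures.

V = 4Q/(πD²) = 2.144 m/s; V²/2g = 0.2344 m
Re = 6.70×10^5, ε/D = 2.95×10^-6 → f = 0.01244 (Haaland)
Major: h_f = f(L/D)·V²/2g = 0.01244·2442·0.2344 = 7.123 m
Minor: ΣK = 4.77; h_m = ΣK·V²/2g = 1.118 m
Total H_L = 7.123 + 1.118 = 8.241 m

H_L ≈ 8.24 m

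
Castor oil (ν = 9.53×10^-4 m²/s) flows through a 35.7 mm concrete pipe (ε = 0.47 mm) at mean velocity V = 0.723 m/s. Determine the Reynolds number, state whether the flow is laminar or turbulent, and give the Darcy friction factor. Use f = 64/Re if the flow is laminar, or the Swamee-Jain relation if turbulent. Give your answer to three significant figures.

Re ≈ 27.1; laminar; f = 64/Re ≈ 2.36

Re = VD/ν = 0.7230·0.0357/9.53×10^-4 = 27.1
Re < 2300 → laminar → f = 64/Re = 2.363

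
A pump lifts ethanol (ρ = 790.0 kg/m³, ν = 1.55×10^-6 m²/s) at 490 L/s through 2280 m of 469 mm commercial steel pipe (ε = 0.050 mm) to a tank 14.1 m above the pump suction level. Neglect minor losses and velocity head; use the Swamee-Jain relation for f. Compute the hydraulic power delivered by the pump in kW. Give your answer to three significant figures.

P_hyd ≈ 158 kW

V = 4Q/(πD²) = 2.836 m/s; Re = 8.58×10^5; ε/D = 1.07×10^-4; f = 0.01378
h_f = f(L/D)V²/2g = 27.47 m
Total head H = z + h_f = 14.1 + 27.47 = 41.57 m
P_hyd = ρgQH = 790.0·9.81·0.490·41.57 = 157.9 kW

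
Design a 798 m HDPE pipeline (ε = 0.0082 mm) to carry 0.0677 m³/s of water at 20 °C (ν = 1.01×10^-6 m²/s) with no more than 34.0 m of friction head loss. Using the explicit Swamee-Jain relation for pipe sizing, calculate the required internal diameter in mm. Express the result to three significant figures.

Swamee-Jain (Type III): D = 0.66·[ε^1.25·(LQ²/(gh_f))^4.75 + ν·Q^9.4·(L/(gh_f))^5.2]^0.04
LQ²/(gh_f) = 0.01097; L/(gh_f) = 2.393
Term 1 = ε^1.25·(…)^4.75 = 2.15×10^-16; Term 2 = ν·Q^9.4·(…)^5.2 = 9.59×10^-16
D = 0.66·(2.15×10^-16 + 9.59×10^-16)^0.04 = 0.1669 m = 167 mm
Check: V = 3.10 m/s, Re = 5.11×10^5, f = 0.01378, h_f = 32.2 m ≈ 34.0 m ✓

D ≈ 167 mm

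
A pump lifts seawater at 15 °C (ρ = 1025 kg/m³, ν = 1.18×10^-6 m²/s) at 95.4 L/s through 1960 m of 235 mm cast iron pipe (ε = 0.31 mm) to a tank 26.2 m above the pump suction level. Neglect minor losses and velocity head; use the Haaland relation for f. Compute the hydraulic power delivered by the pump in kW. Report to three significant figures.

P_hyd ≈ 67.7 kW

V = 4Q/(πD²) = 2.199 m/s; Re = 4.38×10^5; ε/D = 0.00132; f = 0.02156
h_f = f(L/D)V²/2g = 44.34 m
Total head H = z + h_f = 26.2 + 44.34 = 70.54 m
P_hyd = ρgQH = 1025·9.81·0.0954·70.54 = 67.67 kW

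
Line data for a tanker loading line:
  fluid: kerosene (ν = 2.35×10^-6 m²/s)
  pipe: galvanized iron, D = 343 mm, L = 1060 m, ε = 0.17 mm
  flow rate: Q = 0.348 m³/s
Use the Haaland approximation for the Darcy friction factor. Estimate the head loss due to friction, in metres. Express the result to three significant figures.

V = 4Q/(πD²) = 4·0.348/(π·0.343²) = 3.766 m/s
Re = VD/ν = 3.766·0.343/2.35×10^-6 = 5.50×10^5 → turbulent
ε/D = 0.17/343 = 4.96×10^-4
Haaland: f = 0.01748
h_f = f(L/D)V²/(2g) = 0.01748·(1060/0.343)·3.766²/(2·9.81) = 39.05 m

h_f ≈ 39.0 m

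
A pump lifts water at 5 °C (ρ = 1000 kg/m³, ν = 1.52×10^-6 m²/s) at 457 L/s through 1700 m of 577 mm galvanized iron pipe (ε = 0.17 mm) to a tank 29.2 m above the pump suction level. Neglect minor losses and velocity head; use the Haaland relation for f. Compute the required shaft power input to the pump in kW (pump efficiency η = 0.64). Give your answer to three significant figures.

V = 4Q/(πD²) = 1.748 m/s; Re = 6.63×10^5; ε/D = 2.95×10^-4; f = 0.01585
h_f = f(L/D)V²/2g = 7.268 m
Total head H = z + h_f = 29.2 + 7.268 = 36.47 m
P_hyd = ρgQH = 1000·9.81·0.457·36.47 = 163.5 kW
P_shaft = P_hyd/η = 163.5/0.64 = 255.5 kW

P_shaft ≈ 255 kW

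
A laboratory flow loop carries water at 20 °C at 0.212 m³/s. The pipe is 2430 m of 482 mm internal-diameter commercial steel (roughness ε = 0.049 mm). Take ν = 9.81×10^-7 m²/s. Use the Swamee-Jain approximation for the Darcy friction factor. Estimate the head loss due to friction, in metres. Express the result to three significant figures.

V = 4Q/(πD²) = 4·0.212/(π·0.482²) = 1.162 m/s
Re = VD/ν = 1.162·0.482/9.81×10^-7 = 5.71×10^5 → turbulent
ε/D = 0.049/482 = 1.02×10^-4
Swamee-Jain: f = 0.01427
h_f = f(L/D)V²/(2g) = 0.01427·(2430/0.482)·1.162²/(2·9.81) = 4.951 m

h_f ≈ 4.95 m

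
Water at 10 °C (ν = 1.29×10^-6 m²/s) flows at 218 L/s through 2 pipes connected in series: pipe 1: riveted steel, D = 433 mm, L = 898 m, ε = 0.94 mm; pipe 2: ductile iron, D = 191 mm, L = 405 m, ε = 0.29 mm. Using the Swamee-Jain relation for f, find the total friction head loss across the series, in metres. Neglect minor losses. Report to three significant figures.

Pipe 1: V = 1.480 m/s, Re = 4.97×10^5, ε/D = 0.00217, f = 0.02440, h_1 = f(L/D)V²/2g = 5.653 m
Pipe 2: V = 7.609 m/s, Re = 1.13×10^6, ε/D = 0.00152, f = 0.02207, h_2 = f(L/D)V²/2g = 138.1 m
Series → Q common, losses add: H = Σh = 143.7 m

H ≈ 144 m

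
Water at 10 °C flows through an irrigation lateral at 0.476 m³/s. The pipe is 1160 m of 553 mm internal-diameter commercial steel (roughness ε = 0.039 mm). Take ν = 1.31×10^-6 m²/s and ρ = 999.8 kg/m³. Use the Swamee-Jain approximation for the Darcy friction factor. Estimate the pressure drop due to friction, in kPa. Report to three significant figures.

V = 4Q/(πD²) = 4·0.476/(π·0.553²) = 1.982 m/s
Re = VD/ν = 1.982·0.553/1.31×10^-6 = 8.37×10^5 → turbulent
ε/D = 0.039/553 = 7.05×10^-5
Swamee-Jain: f = 0.01328
h_f = f(L/D)V²/(2g) = 0.01328·(1160/0.553)·1.982²/(2·9.81) = 5.578 m
Δp = ρg·h_f = 999.8·9.81·5.578 = 54.71 kPa

Δp ≈ 54.7 kPa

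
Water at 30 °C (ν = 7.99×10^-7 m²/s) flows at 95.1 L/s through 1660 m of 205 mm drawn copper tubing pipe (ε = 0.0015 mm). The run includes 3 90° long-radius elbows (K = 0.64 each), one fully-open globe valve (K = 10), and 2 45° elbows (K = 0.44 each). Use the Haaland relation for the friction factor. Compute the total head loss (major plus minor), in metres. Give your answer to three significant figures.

V = 4Q/(πD²) = 2.881 m/s; V²/2g = 0.4231 m
Re = 7.39×10^5, ε/D = 7.32×10^-6 → f = 0.01230 (Haaland)
Major: h_f = f(L/D)·V²/2g = 0.01230·8098·0.4231 = 42.15 m
Minor: ΣK = 12.8; h_m = ΣK·V²/2g = 5.416 m
Total H_L = 42.15 + 5.416 = 47.57 m

H_L ≈ 47.6 m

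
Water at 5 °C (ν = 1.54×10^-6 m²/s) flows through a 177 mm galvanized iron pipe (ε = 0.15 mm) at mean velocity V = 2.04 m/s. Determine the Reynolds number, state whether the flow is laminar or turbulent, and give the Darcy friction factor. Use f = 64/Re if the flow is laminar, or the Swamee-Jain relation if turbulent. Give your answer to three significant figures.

Re = VD/ν = 2.040·0.177/1.54×10^-6 = 2.34×10^5
Re > 4000 → turbulent; ε/D = 8.47×10^-4
Swamee-Jain: f = 0.02036

Re ≈ 2.34×10^5; turbulent; f ≈ 0.0204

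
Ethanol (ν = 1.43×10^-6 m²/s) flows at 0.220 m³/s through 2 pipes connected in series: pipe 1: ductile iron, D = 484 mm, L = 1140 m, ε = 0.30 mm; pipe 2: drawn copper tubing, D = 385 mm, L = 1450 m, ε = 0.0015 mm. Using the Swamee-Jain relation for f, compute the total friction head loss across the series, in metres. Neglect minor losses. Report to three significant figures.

Pipe 1: V = 1.196 m/s, Re = 4.05×10^5, ε/D = 6.20×10^-4, f = 0.01867, h_1 = f(L/D)V²/2g = 3.205 m
Pipe 2: V = 1.890 m/s, Re = 5.09×10^5, ε/D = 3.90×10^-6, f = 0.01311, h_2 = f(L/D)V²/2g = 8.990 m
Series → Q common, losses add: H = Σh = 12.19 m

H ≈ 12.2 m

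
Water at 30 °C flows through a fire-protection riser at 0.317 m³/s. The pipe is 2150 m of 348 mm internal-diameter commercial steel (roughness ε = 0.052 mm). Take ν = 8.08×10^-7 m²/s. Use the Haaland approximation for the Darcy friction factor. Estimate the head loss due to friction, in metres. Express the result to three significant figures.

V = 4Q/(πD²) = 4·0.317/(π·0.348²) = 3.333 m/s
Re = VD/ν = 3.333·0.348/8.08×10^-7 = 1.44×10^6 → turbulent
ε/D = 0.052/348 = 1.49×10^-4
Haaland: f = 0.01372
h_f = f(L/D)V²/(2g) = 0.01372·(2150/0.348)·3.333²/(2·9.81) = 47.99 m

h_f ≈ 48.0 m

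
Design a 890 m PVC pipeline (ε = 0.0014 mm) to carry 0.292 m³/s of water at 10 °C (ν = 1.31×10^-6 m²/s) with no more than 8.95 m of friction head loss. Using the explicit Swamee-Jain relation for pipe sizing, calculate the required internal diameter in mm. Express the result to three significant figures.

D ≈ 391 mm

Swamee-Jain (Type III): D = 0.66·[ε^1.25·(LQ²/(gh_f))^4.75 + ν·Q^9.4·(L/(gh_f))^5.2]^0.04
LQ²/(gh_f) = 0.8643; L/(gh_f) = 10.14
Term 1 = ε^1.25·(…)^4.75 = 2.41×10^-8; Term 2 = ν·Q^9.4·(…)^5.2 = 2.10×10^-6
D = 0.66·(2.41×10^-8 + 2.10×10^-6)^0.04 = 0.3914 m = 391 mm
Check: V = 2.43 m/s, Re = 7.25×10^5, f = 0.01234, h_f = 8.42 m ≈ 8.95 m ✓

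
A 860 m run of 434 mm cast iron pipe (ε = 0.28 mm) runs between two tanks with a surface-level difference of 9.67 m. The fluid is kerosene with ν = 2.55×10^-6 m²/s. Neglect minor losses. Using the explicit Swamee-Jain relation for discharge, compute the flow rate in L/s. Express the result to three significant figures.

Q ≈ 335 L/s

Swamee-Jain (Type II): Q = -0.965·√(gD⁵h_f/L)·ln[ε/(3.7D) + √(3.17ν²L/(gD³h_f))]
√(gD⁵h_f/L) = √(9.81·0.434⁵·9.67/860) = 0.04121
ε/(3.7D) = 1.74×10^-4; √(3.17ν²L/(gD³h_f)) = 4.78×10^-5
Q = -0.965·0.04121·ln(2.222×10^-4) = 0.3345 m³/s
Check: V = 2.26 m/s, Re = 3.85×10^5, f = 0.01885, h_f = 9.74 m ≈ 9.67 m ✓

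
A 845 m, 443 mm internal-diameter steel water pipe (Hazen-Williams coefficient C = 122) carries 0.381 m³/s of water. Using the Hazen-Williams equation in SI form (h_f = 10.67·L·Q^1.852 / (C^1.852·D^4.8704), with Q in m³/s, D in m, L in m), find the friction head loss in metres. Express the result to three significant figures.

h_f ≈ 10.9 m

h_f = 10.67·845·0.381^1.852 / (122^1.852·0.443^4.8704) = 10.89 m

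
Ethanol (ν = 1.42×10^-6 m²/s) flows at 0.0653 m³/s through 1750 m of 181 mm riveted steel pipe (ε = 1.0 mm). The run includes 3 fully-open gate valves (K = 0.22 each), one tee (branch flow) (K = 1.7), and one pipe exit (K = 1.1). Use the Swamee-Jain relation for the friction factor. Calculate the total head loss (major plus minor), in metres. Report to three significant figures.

H_L ≈ 102 m

V = 4Q/(πD²) = 2.538 m/s; V²/2g = 0.3283 m
Re = 3.23×10^5, ε/D = 0.00552 → f = 0.03171 (Swamee-Jain)
Major: h_f = f(L/D)·V²/2g = 0.03171·9669·0.3283 = 100.6 m
Minor: ΣK = 3.46; h_m = ΣK·V²/2g = 1.136 m
Total H_L = 100.6 + 1.136 = 101.8 m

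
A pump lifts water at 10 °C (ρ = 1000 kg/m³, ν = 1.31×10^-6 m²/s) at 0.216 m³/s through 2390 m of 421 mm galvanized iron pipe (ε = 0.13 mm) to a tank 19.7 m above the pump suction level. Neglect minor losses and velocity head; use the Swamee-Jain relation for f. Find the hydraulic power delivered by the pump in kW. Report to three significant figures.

V = 4Q/(πD²) = 1.552 m/s; Re = 4.99×10^5; ε/D = 3.09×10^-4; f = 0.01645
h_f = f(L/D)V²/2g = 11.46 m
Total head H = z + h_f = 19.7 + 11.46 = 31.16 m
P_hyd = ρgQH = 1000·9.81·0.216·31.16 = 66.02 kW

P_hyd ≈ 66.0 kW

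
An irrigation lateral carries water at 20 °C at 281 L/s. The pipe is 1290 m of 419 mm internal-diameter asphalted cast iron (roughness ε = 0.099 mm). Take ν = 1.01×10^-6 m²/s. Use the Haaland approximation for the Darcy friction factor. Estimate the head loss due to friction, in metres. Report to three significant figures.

h_f ≈ 9.85 m

V = 4Q/(πD²) = 4·0.281/(π·0.419²) = 2.038 m/s
Re = VD/ν = 2.038·0.419/1.01×10^-6 = 8.45×10^5 → turbulent
ε/D = 0.099/419 = 2.36×10^-4
Haaland: f = 0.01511
h_f = f(L/D)V²/(2g) = 0.01511·(1290/0.419)·2.038²/(2·9.81) = 9.847 m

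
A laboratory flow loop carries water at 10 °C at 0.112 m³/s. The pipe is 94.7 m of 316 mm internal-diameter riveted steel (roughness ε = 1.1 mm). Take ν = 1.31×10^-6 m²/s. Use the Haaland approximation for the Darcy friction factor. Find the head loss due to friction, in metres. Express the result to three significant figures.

V = 4Q/(πD²) = 4·0.112/(π·0.316²) = 1.428 m/s
Re = VD/ν = 1.428·0.316/1.31×10^-6 = 3.44×10^5 → turbulent
ε/D = 1.1/316 = 0.00348
Haaland: f = 0.02767
h_f = f(L/D)V²/(2g) = 0.02767·(94.7/0.316)·1.428²/(2·9.81) = 0.8619 m

h_f ≈ 0.862 m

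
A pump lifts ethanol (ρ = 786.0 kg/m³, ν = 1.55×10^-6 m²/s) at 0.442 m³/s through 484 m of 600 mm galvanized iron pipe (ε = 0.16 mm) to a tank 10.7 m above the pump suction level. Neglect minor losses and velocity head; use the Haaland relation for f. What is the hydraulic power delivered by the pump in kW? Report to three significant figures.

V = 4Q/(πD²) = 1.563 m/s; Re = 6.05×10^5; ε/D = 2.67×10^-4; f = 0.01568
h_f = f(L/D)V²/2g = 1.576 m
Total head H = z + h_f = 10.7 + 1.576 = 12.28 m
P_hyd = ρgQH = 786.0·9.81·0.442·12.28 = 41.84 kW

P_hyd ≈ 41.8 kW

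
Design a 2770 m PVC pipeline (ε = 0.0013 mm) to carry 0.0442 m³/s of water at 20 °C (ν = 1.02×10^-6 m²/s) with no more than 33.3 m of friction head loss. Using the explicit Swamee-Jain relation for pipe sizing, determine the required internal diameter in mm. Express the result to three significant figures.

D ≈ 184 mm

Swamee-Jain (Type III): D = 0.66·[ε^1.25·(LQ²/(gh_f))^4.75 + ν·Q^9.4·(L/(gh_f))^5.2]^0.04
LQ²/(gh_f) = 0.01657; L/(gh_f) = 8.479
Term 1 = ε^1.25·(…)^4.75 = 1.53×10^-16; Term 2 = ν·Q^9.4·(…)^5.2 = 1.27×10^-14
D = 0.66·(1.53×10^-16 + 1.27×10^-14)^0.04 = 0.1836 m = 184 mm
Check: V = 1.67 m/s, Re = 3.01×10^5, f = 0.01445, h_f = 31.0 m ≈ 33.3 m ✓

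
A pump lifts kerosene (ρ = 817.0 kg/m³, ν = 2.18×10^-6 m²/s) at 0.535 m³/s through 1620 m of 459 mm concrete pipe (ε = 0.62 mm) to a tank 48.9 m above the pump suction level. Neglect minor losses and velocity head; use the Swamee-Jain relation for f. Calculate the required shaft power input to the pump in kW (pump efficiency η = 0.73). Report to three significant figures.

P_shaft ≈ 526 kW

V = 4Q/(πD²) = 3.233 m/s; Re = 6.81×10^5; ε/D = 0.00135; f = 0.02162
h_f = f(L/D)V²/2g = 40.65 m
Total head H = z + h_f = 48.9 + 40.65 = 89.55 m
P_hyd = ρgQH = 817.0·9.81·0.535·89.55 = 384.0 kW
P_shaft = P_hyd/η = 384.0/0.73 = 526.0 kW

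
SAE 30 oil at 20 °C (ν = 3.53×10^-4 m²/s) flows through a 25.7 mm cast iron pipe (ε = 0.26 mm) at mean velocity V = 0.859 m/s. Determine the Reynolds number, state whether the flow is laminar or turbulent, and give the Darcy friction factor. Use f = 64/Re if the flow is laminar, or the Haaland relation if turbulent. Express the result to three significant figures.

Re ≈ 62.5; laminar; f = 64/Re ≈ 1.02

Re = VD/ν = 0.8590·0.0257/3.53×10^-4 = 62.5
Re < 2300 → laminar → f = 64/Re = 1.023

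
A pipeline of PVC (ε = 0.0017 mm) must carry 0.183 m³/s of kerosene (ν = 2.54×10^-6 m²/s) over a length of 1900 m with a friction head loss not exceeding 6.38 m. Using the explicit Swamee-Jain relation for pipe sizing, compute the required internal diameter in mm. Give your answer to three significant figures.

D ≈ 423 mm

Swamee-Jain (Type III): D = 0.66·[ε^1.25·(LQ²/(gh_f))^4.75 + ν·Q^9.4·(L/(gh_f))^5.2]^0.04
LQ²/(gh_f) = 1.017; L/(gh_f) = 30.36
Term 1 = ε^1.25·(…)^4.75 = 6.64×10^-8; Term 2 = ν·Q^9.4·(…)^5.2 = 1.51×10^-5
D = 0.66·(6.64×10^-8 + 1.51×10^-5)^0.04 = 0.4235 m = 423 mm
Check: V = 1.30 m/s, Re = 2.17×10^5, f = 0.01533, h_f = 5.92 m ≈ 6.38 m ✓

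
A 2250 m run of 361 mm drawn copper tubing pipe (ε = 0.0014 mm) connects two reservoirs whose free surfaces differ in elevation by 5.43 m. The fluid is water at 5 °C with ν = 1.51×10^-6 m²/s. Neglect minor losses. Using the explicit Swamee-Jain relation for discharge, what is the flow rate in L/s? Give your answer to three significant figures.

Swamee-Jain (Type II): Q = -0.965·√(gD⁵h_f/L)·ln[ε/(3.7D) + √(3.17ν²L/(gD³h_f))]
√(gD⁵h_f/L) = √(9.81·0.361⁵·5.43/2250) = 0.01205
ε/(3.7D) = 1.05×10^-6; √(3.17ν²L/(gD³h_f)) = 8.06×10^-5
Q = -0.965·0.01205·ln(8.161×10^-5) = 0.1094 m³/s
Check: V = 1.07 m/s, Re = 2.56×10^5, f = 0.01486, h_f = 5.40 m ≈ 5.43 m ✓

Q ≈ 109 L/s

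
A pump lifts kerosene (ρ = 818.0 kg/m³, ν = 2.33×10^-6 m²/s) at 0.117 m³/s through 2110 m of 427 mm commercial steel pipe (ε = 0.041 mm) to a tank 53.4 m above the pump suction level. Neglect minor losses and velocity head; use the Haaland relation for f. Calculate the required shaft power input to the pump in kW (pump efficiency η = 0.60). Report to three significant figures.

V = 4Q/(πD²) = 0.8170 m/s; Re = 1.50×10^5; ε/D = 9.60×10^-5; f = 0.01696
h_f = f(L/D)V²/2g = 2.851 m
Total head H = z + h_f = 53.4 + 2.851 = 56.25 m
P_hyd = ρgQH = 818.0·9.81·0.117·56.25 = 52.81 kW
P_shaft = P_hyd/η = 52.81/0.60 = 88.02 kW

P_shaft ≈ 88.0 kW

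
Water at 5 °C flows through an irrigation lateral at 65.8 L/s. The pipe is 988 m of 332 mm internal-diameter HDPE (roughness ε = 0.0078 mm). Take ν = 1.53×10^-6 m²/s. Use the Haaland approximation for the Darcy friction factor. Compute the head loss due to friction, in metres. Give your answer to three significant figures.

V = 4Q/(πD²) = 4·0.0658/(π·0.332²) = 0.7601 m/s
Re = VD/ν = 0.7601·0.332/1.53×10^-6 = 1.65×10^5 → turbulent
ε/D = 0.0078/332 = 2.35×10^-5
Haaland: f = 0.01623
h_f = f(L/D)V²/(2g) = 0.01623·(988/0.332)·0.7601²/(2·9.81) = 1.422 m

h_f ≈ 1.42 m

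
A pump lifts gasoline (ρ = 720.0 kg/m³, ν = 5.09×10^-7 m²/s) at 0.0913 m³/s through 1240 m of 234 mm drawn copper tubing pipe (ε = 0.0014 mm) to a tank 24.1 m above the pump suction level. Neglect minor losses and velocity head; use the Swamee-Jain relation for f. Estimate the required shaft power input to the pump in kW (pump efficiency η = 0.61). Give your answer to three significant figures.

P_shaft ≈ 40.7 kW

V = 4Q/(πD²) = 2.123 m/s; Re = 9.76×10^5; ε/D = 5.98×10^-6; f = 0.01180
h_f = f(L/D)V²/2g = 14.37 m
Total head H = z + h_f = 24.1 + 14.37 = 38.47 m
P_hyd = ρgQH = 720.0·9.81·0.0913·38.47 = 24.81 kW
P_shaft = P_hyd/η = 24.81/0.61 = 40.67 kW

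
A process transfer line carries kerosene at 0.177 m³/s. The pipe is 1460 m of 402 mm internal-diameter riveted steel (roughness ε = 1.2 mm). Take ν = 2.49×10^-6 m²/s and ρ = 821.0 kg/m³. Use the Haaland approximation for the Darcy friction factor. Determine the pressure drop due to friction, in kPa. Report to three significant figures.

Δp ≈ 77.5 kPa

V = 4Q/(πD²) = 4·0.177/(π·0.402²) = 1.395 m/s
Re = VD/ν = 1.395·0.402/2.49×10^-6 = 2.25×10^5 → turbulent
ε/D = 1.2/402 = 0.00299
Haaland: f = 0.02672
h_f = f(L/D)V²/(2g) = 0.02672·(1460/0.402)·1.395²/(2·9.81) = 9.618 m
Δp = ρg·h_f = 821.0·9.81·9.618 = 77.46 kPa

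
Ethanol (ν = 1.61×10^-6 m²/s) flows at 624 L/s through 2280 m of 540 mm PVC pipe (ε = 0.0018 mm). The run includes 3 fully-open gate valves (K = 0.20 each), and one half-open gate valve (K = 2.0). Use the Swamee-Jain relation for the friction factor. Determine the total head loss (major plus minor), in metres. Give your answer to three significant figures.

V = 4Q/(πD²) = 2.725 m/s; V²/2g = 0.3784 m
Re = 9.14×10^5, ε/D = 3.33×10^-6 → f = 0.01186 (Swamee-Jain)
Major: h_f = f(L/D)·V²/2g = 0.01186·4222·0.3784 = 18.95 m
Minor: ΣK = 2.60; h_m = ΣK·V²/2g = 0.9838 m
Total H_L = 18.95 + 0.9838 = 19.94 m

H_L ≈ 19.9 m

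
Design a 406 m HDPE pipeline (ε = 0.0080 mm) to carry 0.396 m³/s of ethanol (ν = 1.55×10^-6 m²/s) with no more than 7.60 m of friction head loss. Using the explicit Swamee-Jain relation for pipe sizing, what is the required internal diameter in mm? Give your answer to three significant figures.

D ≈ 390 mm

Swamee-Jain (Type III): D = 0.66·[ε^1.25·(LQ²/(gh_f))^4.75 + ν·Q^9.4·(L/(gh_f))^5.2]^0.04
LQ²/(gh_f) = 0.8540; L/(gh_f) = 5.446
Term 1 = ε^1.25·(…)^4.75 = 2.01×10^-7; Term 2 = ν·Q^9.4·(…)^5.2 = 1.72×10^-6
D = 0.66·(2.01×10^-7 + 1.72×10^-6)^0.04 = 0.3899 m = 390 mm
Check: V = 3.32 m/s, Re = 8.34×10^5, f = 0.01241, h_f = 7.25 m ≈ 7.60 m ✓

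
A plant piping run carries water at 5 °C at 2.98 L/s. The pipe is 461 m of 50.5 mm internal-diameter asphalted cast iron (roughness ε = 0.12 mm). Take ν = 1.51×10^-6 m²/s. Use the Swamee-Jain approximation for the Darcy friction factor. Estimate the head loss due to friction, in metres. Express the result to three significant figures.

V = 4Q/(πD²) = 4·0.00298/(π·0.0505²) = 1.488 m/s
Re = VD/ν = 1.488·0.0505/1.51×10^-6 = 4.98×10^4 → turbulent
ε/D = 0.12/50.5 = 0.00238
Swamee-Jain: f = 0.02764
h_f = f(L/D)V²/(2g) = 0.02764·(461/0.0505)·1.488²/(2·9.81) = 28.46 m

h_f ≈ 28.5 m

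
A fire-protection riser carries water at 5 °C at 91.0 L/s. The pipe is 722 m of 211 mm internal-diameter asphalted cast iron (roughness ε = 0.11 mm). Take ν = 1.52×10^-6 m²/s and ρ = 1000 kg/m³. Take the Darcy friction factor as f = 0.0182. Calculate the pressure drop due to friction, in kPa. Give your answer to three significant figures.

V = 4Q/(πD²) = 4·0.0910/(π·0.211²) = 2.602 m/s
h_f = f(L/D)V²/(2g) = 0.01820·(722/0.211)·2.602²/(2·9.81) = 21.50 m
Δp = ρg·h_f = 1000·9.81·21.50 = 210.9 kPa

Δp ≈ 211 kPa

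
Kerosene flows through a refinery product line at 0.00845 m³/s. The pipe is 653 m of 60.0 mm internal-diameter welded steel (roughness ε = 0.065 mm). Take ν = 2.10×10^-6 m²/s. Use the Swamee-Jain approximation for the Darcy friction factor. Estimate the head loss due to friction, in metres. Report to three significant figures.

V = 4Q/(πD²) = 4·0.00845/(π·0.0600²) = 2.989 m/s
Re = VD/ν = 2.989·0.0600/2.10×10^-6 = 8.54×10^4 → turbulent
ε/D = 0.065/60.0 = 0.00108
Swamee-Jain: f = 0.02297
h_f = f(L/D)V²/(2g) = 0.02297·(653/0.0600)·2.989²/(2·9.81) = 113.8 m

h_f ≈ 114 m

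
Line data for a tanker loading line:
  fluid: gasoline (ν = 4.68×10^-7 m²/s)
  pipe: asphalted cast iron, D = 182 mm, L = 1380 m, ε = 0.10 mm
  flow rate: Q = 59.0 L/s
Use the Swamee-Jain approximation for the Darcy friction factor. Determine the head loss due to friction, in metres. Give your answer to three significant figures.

V = 4Q/(πD²) = 4·0.0590/(π·0.182²) = 2.268 m/s
Re = VD/ν = 2.268·0.182/4.68×10^-7 = 8.82×10^5 → turbulent
ε/D = 0.10/182 = 5.49×10^-4
Swamee-Jain: f = 0.01769
h_f = f(L/D)V²/(2g) = 0.01769·(1380/0.182)·2.268²/(2·9.81) = 35.16 m

h_f ≈ 35.2 m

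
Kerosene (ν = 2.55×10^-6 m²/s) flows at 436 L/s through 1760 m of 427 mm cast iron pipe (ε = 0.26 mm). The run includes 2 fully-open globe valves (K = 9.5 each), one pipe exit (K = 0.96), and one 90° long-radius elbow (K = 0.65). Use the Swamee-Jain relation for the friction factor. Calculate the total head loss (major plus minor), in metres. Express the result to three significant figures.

V = 4Q/(πD²) = 3.045 m/s; V²/2g = 0.4725 m
Re = 5.10×10^5, ε/D = 6.09×10^-4 → f = 0.01841 (Swamee-Jain)
Major: h_f = f(L/D)·V²/2g = 0.01841·4122·0.4725 = 35.85 m
Minor: ΣK = 20.6; h_m = ΣK·V²/2g = 9.738 m
Total H_L = 35.85 + 9.738 = 45.59 m

H_L ≈ 45.6 m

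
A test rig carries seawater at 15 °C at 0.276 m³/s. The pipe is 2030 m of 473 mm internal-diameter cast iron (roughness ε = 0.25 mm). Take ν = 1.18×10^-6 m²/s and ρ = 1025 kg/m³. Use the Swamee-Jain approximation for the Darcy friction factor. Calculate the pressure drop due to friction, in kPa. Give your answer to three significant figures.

Δp ≈ 96.4 kPa

V = 4Q/(πD²) = 4·0.276/(π·0.473²) = 1.571 m/s
Re = VD/ν = 1.571·0.473/1.18×10^-6 = 6.30×10^5 → turbulent
ε/D = 0.25/473 = 5.29×10^-4
Swamee-Jain: f = 0.01777
h_f = f(L/D)V²/(2g) = 0.01777·(2030/0.473)·1.571²/(2·9.81) = 9.590 m
Δp = ρg·h_f = 1025·9.81·9.590 = 96.43 kPa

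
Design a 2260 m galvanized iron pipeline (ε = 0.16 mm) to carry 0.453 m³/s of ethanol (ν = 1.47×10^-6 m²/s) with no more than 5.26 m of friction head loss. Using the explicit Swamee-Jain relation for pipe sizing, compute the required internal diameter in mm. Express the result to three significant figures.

D ≈ 657 mm

Swamee-Jain (Type III): D = 0.66·[ε^1.25·(LQ²/(gh_f))^4.75 + ν·Q^9.4·(L/(gh_f))^5.2]^0.04
LQ²/(gh_f) = 8.988; L/(gh_f) = 43.80
Term 1 = ε^1.25·(…)^4.75 = 0.610; Term 2 = ν·Q^9.4·(…)^5.2 = 0.295
D = 0.66·(0.610 + 0.295)^0.04 = 0.6574 m = 657 mm
Check: V = 1.33 m/s, Re = 5.97×10^5, f = 0.01570, h_f = 4.90 m ≈ 5.26 m ✓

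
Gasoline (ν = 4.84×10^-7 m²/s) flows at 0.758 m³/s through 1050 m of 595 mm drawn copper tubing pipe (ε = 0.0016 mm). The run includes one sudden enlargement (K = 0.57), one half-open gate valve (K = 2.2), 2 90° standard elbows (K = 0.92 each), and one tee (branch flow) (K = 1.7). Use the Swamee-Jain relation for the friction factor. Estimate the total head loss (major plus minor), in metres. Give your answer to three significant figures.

H_L ≈ 8.88 m

V = 4Q/(πD²) = 2.726 m/s; V²/2g = 0.3788 m
Re = 3.35×10^6, ε/D = 2.69×10^-6 → f = 0.009708 (Swamee-Jain)
Major: h_f = f(L/D)·V²/2g = 0.009708·1765·0.3788 = 6.489 m
Minor: ΣK = 6.31; h_m = ΣK·V²/2g = 2.390 m
Total H_L = 6.489 + 2.390 = 8.879 m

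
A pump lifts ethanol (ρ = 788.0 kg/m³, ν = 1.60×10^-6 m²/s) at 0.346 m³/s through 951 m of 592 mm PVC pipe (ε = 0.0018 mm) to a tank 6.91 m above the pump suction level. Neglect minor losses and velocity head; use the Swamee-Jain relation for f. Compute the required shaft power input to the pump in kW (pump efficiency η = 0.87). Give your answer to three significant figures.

P_shaft ≈ 26.5 kW

V = 4Q/(πD²) = 1.257 m/s; Re = 4.65×10^5; ε/D = 3.04×10^-6; f = 0.01331
h_f = f(L/D)V²/2g = 1.722 m
Total head H = z + h_f = 6.91 + 1.722 = 8.632 m
P_hyd = ρgQH = 788.0·9.81·0.346·8.632 = 23.09 kW
P_shaft = P_hyd/η = 23.09/0.87 = 26.54 kW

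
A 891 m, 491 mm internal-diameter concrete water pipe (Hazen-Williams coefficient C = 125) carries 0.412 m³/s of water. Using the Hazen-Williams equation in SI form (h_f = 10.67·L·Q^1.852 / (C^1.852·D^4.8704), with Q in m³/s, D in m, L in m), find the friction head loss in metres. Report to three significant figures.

h_f = 10.67·891·0.412^1.852 / (125^1.852·0.491^4.8704) = 7.690 m

h_f ≈ 7.69 m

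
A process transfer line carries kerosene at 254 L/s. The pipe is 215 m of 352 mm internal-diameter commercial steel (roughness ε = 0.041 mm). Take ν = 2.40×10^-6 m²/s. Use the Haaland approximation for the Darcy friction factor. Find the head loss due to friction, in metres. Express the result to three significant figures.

V = 4Q/(πD²) = 4·0.254/(π·0.352²) = 2.610 m/s
Re = VD/ν = 2.610·0.352/2.40×10^-6 = 3.83×10^5 → turbulent
ε/D = 0.041/352 = 1.16×10^-4
Haaland: f = 0.01490
h_f = f(L/D)V²/(2g) = 0.01490·(215/0.352)·2.610²/(2·9.81) = 3.160 m

h_f ≈ 3.16 m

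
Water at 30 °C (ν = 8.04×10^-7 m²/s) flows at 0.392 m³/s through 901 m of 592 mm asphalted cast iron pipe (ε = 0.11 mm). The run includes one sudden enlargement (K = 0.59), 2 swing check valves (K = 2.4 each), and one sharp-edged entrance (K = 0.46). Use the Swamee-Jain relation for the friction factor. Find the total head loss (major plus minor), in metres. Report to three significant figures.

V = 4Q/(πD²) = 1.424 m/s; V²/2g = 0.1034 m
Re = 1.05×10^6, ε/D = 1.86×10^-4 → f = 0.01457 (Swamee-Jain)
Major: h_f = f(L/D)·V²/2g = 0.01457·1522·0.1034 = 2.293 m
Minor: ΣK = 5.85; h_m = ΣK·V²/2g = 0.6047 m
Total H_L = 2.293 + 0.6047 = 2.897 m

H_L ≈ 2.90 m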